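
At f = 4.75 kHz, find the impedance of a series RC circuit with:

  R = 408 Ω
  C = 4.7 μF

Step 1 — Angular frequency: ω = 2π·f = 2π·4750 = 2.985e+04 rad/s.
Step 2 — Component impedances:
  R: Z = R = 408 Ω
  C: Z = 1/(jωC) = -j/(ω·C) = 0 - j7.129 Ω
Step 3 — Series combination: Z_total = R + C = 408 - j7.129 Ω = 408.1∠-1.0° Ω.

Z = 408 - j7.129 Ω = 408.1∠-1.0° Ω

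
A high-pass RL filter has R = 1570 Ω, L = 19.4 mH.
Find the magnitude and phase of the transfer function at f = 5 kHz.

Step 1 — Angular frequency: ω = 2π·5000 = 3.142e+04 rad/s.
Step 2 — Transfer function: H(jω) = jωL/(R + jωL).
Step 3 — Numerator jωL = j·609.5; denominator R + jωL = 1570 + j609.5.
Step 4 — H = 0.131 + j0.3374.
Step 5 — Magnitude: |H| = 0.3619 (-8.8 dB); phase: φ = 68.8°.

|H| = 0.3619 (-8.8 dB), φ = 68.8°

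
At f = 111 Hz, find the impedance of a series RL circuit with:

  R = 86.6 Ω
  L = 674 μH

Step 1 — Angular frequency: ω = 2π·f = 2π·111 = 697.4 rad/s.
Step 2 — Component impedances:
  R: Z = R = 86.6 Ω
  L: Z = jωL = j·697.4·0.000674 = 0 + j0.4701 Ω
Step 3 — Series combination: Z_total = R + L = 86.6 + j0.4701 Ω = 86.6∠0.3° Ω.

Z = 86.6 + j0.4701 Ω = 86.6∠0.3° Ω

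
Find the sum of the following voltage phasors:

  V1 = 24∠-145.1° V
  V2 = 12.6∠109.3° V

Step 1 — Convert each phasor to rectangular form:
  V1 = 24·(cos(-145.1°) + j·sin(-145.1°)) = -19.68 - j13.73 V
  V2 = 12.6·(cos(109.3°) + j·sin(109.3°)) = -4.164 + j11.89 V
Step 2 — Sum components: V_total = -23.85 - j1.84 V.
Step 3 — Convert to polar: |V_total| = 23.92 V, ∠V_total = -175.6°.

V_total = 23.92∠-175.6° V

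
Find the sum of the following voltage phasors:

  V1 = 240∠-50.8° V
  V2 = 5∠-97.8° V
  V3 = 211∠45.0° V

Step 1 — Convert each phasor to rectangular form:
  V1 = 240·(cos(-50.8°) + j·sin(-50.8°)) = 151.7 - j186 V
  V2 = 5·(cos(-97.8°) + j·sin(-97.8°)) = -0.6786 - j4.954 V
  V3 = 211·(cos(45.0°) + j·sin(45.0°)) = 149.2 + j149.2 V
Step 2 — Sum components: V_total = 300.2 - j41.74 V.
Step 3 — Convert to polar: |V_total| = 303.1 V, ∠V_total = -7.9°.

V_total = 303.1∠-7.9° V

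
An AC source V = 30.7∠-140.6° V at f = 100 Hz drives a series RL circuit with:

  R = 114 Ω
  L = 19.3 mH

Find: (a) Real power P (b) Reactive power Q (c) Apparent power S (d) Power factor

Step 1 — Angular frequency: ω = 2π·f = 2π·100 = 628.3 rad/s.
Step 2 — Component impedances:
  R: Z = R = 114 Ω
  L: Z = jωL = j·628.3·0.0193 = 0 + j12.13 Ω
Step 3 — Series combination: Z_total = R + L = 114 + j12.13 Ω = 114.6∠6.1° Ω.
Step 4 — Source phasor: V = 30.7∠-140.6° V = -23.72 - j19.49 V.
Step 5 — Current: I = V / Z = -0.2237 - j0.1471 A = 0.2678∠-146.7° A.
Step 6 — Complex power: S = V·I* = 8.175 + j0.8696 VA.
Step 7 — Real power: P = Re(S) = 8.175 W.
Step 8 — Reactive power: Q = Im(S) = 0.8696 VAR.
Step 9 — Apparent power: |S| = 8.221 VA.
Step 10 — Power factor: PF = P/|S| = 0.9944 (lagging).

(a) P = 8.175 W  (b) Q = 0.8696 VAR  (c) S = 8.221 VA  (d) PF = 0.9944 (lagging)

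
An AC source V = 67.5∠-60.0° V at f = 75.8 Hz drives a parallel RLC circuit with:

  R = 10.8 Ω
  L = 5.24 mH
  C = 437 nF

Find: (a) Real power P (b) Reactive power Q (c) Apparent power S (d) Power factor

Step 1 — Angular frequency: ω = 2π·f = 2π·75.8 = 476.3 rad/s.
Step 2 — Component impedances:
  R: Z = R = 10.8 Ω
  L: Z = jωL = j·476.3·0.00524 = 0 + j2.496 Ω
  C: Z = 1/(jωC) = -j/(ω·C) = 0 - j4805 Ω
Step 3 — Parallel combination: 1/Z_total = 1/R + 1/L + 1/C; Z_total = 0.548 + j2.37 Ω = 2.433∠77.0° Ω.
Step 4 — Source phasor: V = 67.5∠-60.0° V = 33.75 - j58.46 V.
Step 5 — Current: I = V / Z = -20.29 - j18.93 A = 27.75∠-137.0° A.
Step 6 — Complex power: S = V·I* = 421.9 + j1825 VA.
Step 7 — Real power: P = Re(S) = 421.9 W.
Step 8 — Reactive power: Q = Im(S) = 1825 VAR.
Step 9 — Apparent power: |S| = 1873 VA.
Step 10 — Power factor: PF = P/|S| = 0.2253 (lagging).

(a) P = 421.9 W  (b) Q = 1825 VAR  (c) S = 1873 VA  (d) PF = 0.2253 (lagging)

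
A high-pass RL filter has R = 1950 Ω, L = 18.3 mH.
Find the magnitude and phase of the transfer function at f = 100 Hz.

Step 1 — Angular frequency: ω = 2π·100 = 628.3 rad/s.
Step 2 — Transfer function: H(jω) = jωL/(R + jωL).
Step 3 — Numerator jωL = j·11.5; denominator R + jωL = 1950 + j11.5.
Step 4 — H = 3.477e-05 + j0.005896.
Step 5 — Magnitude: |H| = 0.005896 (-44.6 dB); phase: φ = 89.7°.

|H| = 0.005896 (-44.6 dB), φ = 89.7°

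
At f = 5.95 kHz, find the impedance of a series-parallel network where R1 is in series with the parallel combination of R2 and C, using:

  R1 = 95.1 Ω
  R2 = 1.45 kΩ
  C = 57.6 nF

Step 1 — Angular frequency: ω = 2π·f = 2π·5950 = 3.738e+04 rad/s.
Step 2 — Component impedances:
  R1: Z = R = 95.1 Ω
  R2: Z = R = 1450 Ω
  C: Z = 1/(jωC) = -j/(ω·C) = 0 - j464.4 Ω
Step 3 — Parallel branch: R2 || C = 1/(1/R2 + 1/C) = 134.9 - j421.2 Ω.
Step 4 — Series with R1: Z_total = R1 + (R2 || C) = 230 - j421.2 Ω = 479.9∠-61.4° Ω.

Z = 230 - j421.2 Ω = 479.9∠-61.4° Ω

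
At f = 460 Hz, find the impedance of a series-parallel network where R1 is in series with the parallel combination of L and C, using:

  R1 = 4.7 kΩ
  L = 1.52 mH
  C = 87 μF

Step 1 — Angular frequency: ω = 2π·f = 2π·460 = 2890 rad/s.
Step 2 — Component impedances:
  R1: Z = R = 4700 Ω
  L: Z = jωL = j·2890·0.00152 = 0 + j4.393 Ω
  C: Z = 1/(jωC) = -j/(ω·C) = 0 - j3.977 Ω
Step 3 — Parallel branch: L || C = 1/(1/L + 1/C) = 0 - j41.97 Ω.
Step 4 — Series with R1: Z_total = R1 + (L || C) = 4700 - j41.97 Ω = 4700∠-0.5° Ω.

Z = 4700 - j41.97 Ω = 4700∠-0.5° Ω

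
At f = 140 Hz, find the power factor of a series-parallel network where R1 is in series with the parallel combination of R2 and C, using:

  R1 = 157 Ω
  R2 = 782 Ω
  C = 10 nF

Step 1 — Angular frequency: ω = 2π·f = 2π·140 = 879.6 rad/s.
Step 2 — Component impedances:
  R1: Z = R = 157 Ω
  R2: Z = R = 782 Ω
  C: Z = 1/(jωC) = -j/(ω·C) = 0 - j1.137e+05 Ω
Step 3 — Parallel branch: R2 || C = 1/(1/R2 + 1/C) = 782 - j5.379 Ω.
Step 4 — Series with R1: Z_total = R1 + (R2 || C) = 939 - j5.379 Ω = 939∠-0.3° Ω.
Step 5 — Power factor: PF = cos(φ) = Re(Z)/|Z| = 939/939 = 1.
Step 6 — Type: Im(Z) = -5.379 ⇒ leading (phase φ = -0.3°).

PF = 1 (leading, φ = -0.3°)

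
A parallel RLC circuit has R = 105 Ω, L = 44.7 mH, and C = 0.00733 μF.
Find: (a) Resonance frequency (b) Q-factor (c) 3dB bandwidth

Step 1 — Resonance: ω₀ = 1/√(LC) = 1/√(0.0447·7.33e-09) = 5.525e+04 rad/s.
Step 2 — f₀ = ω₀/(2π) = 8793 Hz.
Step 3 — Parallel Q: Q = R/(ω₀L) = 105/(5.525e+04·0.0447) = 0.04252.
Step 4 — Bandwidth: Δω = ω₀/Q = 1.299e+06 rad/s; BW = Δω/(2π) = 2.068e+05 Hz.

(a) f₀ = 8793 Hz  (b) Q = 0.04252  (c) BW = 2.068e+05 Hz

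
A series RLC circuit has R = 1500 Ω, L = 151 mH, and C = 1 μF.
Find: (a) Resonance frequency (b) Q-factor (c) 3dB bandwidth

Step 1 — Resonance: ω₀ = 1/√(LC) = 1/√(0.151·1e-06) = 2573 rad/s.
Step 2 — f₀ = ω₀/(2π) = 409.6 Hz.
Step 3 — Series Q: Q = ω₀L/R = 2573·0.151/1500 = 0.2591.
Step 4 — Bandwidth: Δω = ω₀/Q = 9934 rad/s; BW = Δω/(2π) = 1581 Hz.

(a) f₀ = 409.6 Hz  (b) Q = 0.2591  (c) BW = 1581 Hz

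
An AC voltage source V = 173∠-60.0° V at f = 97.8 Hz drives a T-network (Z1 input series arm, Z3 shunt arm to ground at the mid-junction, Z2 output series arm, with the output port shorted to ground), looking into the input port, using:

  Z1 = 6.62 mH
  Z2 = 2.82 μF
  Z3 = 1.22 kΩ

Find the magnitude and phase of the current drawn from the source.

Step 1 — Angular frequency: ω = 2π·f = 2π·97.8 = 614.5 rad/s.
Step 2 — Component impedances:
  Z1: Z = jωL = j·614.5·0.00662 = 0 + j4.068 Ω
  Z2: Z = 1/(jωC) = -j/(ω·C) = 0 - j577.1 Ω
  Z3: Z = R = 1220 Ω
Step 3 — With the output port shorted to ground, the output series arm Z2 runs from the junction to ground; the shunt arm Z3 also runs from the junction to ground. They appear in parallel: Z3 || Z2 = 223.1 - j471.6 Ω.
Step 4 — Series with input arm Z1: Z_in = Z1 + (Z3 || Z2) = 223.1 - j467.5 Ω = 518∠-64.5° Ω.
Step 5 — Source phasor: V = 173∠-60.0° V = 86.5 - j149.8 V.
Step 6 — Ohm's law: I = V / Z_total = (86.5 - j149.8) / (223.1 - j467.5) = 0.333 + j0.02616 A.
Step 7 — Convert to polar: |I| = 0.334 A, ∠I = 4.5°.

I = 0.334∠4.5° A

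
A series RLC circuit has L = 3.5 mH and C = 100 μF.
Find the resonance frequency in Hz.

Step 1 — Resonance condition Im(Z)=0 gives ω₀ = 1/√(LC).
Step 2 — ω₀ = 1/√(0.0035·0.0001) = 1690 rad/s.
Step 3 — f₀ = ω₀/(2π) = 269 Hz.

f₀ = 269 Hz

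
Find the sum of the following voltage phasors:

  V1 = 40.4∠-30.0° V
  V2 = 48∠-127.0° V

Step 1 — Convert each phasor to rectangular form:
  V1 = 40.4·(cos(-30.0°) + j·sin(-30.0°)) = 34.99 - j20.2 V
  V2 = 48·(cos(-127.0°) + j·sin(-127.0°)) = -28.89 - j38.33 V
Step 2 — Sum components: V_total = 6.1 - j58.53 V.
Step 3 — Convert to polar: |V_total| = 58.85 V, ∠V_total = -84.1°.

V_total = 58.85∠-84.1° V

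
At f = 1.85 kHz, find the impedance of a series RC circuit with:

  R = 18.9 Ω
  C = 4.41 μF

Step 1 — Angular frequency: ω = 2π·f = 2π·1850 = 1.162e+04 rad/s.
Step 2 — Component impedances:
  R: Z = R = 18.9 Ω
  C: Z = 1/(jωC) = -j/(ω·C) = 0 - j19.51 Ω
Step 3 — Series combination: Z_total = R + C = 18.9 - j19.51 Ω = 27.16∠-45.9° Ω.

Z = 18.9 - j19.51 Ω = 27.16∠-45.9° Ω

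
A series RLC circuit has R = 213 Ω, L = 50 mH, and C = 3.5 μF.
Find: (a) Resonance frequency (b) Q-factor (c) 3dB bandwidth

Step 1 — Resonance: ω₀ = 1/√(LC) = 1/√(0.05·3.5e-06) = 2390 rad/s.
Step 2 — f₀ = ω₀/(2π) = 380.5 Hz.
Step 3 — Series Q: Q = ω₀L/R = 2390·0.05/213 = 0.5611.
Step 4 — Bandwidth: Δω = ω₀/Q = 4260 rad/s; BW = Δω/(2π) = 678 Hz.

(a) f₀ = 380.5 Hz  (b) Q = 0.5611  (c) BW = 678 Hz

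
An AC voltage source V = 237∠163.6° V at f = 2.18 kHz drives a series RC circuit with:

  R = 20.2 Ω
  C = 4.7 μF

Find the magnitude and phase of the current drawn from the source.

Step 1 — Angular frequency: ω = 2π·f = 2π·2180 = 1.37e+04 rad/s.
Step 2 — Component impedances:
  R: Z = R = 20.2 Ω
  C: Z = 1/(jωC) = -j/(ω·C) = 0 - j15.53 Ω
Step 3 — Series combination: Z_total = R + C = 20.2 - j15.53 Ω = 25.48∠-37.6° Ω.
Step 4 — Source phasor: V = 237∠163.6° V = -227.4 + j66.91 V.
Step 5 — Ohm's law: I = V / Z_total = (-227.4 + j66.91) / (20.2 - j15.53) = -8.674 - j3.357 A.
Step 6 — Convert to polar: |I| = 9.301 A, ∠I = -158.8°.

I = 9.301∠-158.8° A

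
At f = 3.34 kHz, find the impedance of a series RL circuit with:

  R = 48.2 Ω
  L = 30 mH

Step 1 — Angular frequency: ω = 2π·f = 2π·3340 = 2.099e+04 rad/s.
Step 2 — Component impedances:
  R: Z = R = 48.2 Ω
  L: Z = jωL = j·2.099e+04·0.03 = 0 + j629.6 Ω
Step 3 — Series combination: Z_total = R + L = 48.2 + j629.6 Ω = 631.4∠85.6° Ω.

Z = 48.2 + j629.6 Ω = 631.4∠85.6° Ω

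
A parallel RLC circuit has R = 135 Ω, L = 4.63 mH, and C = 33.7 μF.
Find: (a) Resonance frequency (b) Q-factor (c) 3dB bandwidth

Step 1 — Resonance: ω₀ = 1/√(LC) = 1/√(0.00463·3.37e-05) = 2532 rad/s.
Step 2 — f₀ = ω₀/(2π) = 402.9 Hz.
Step 3 — Parallel Q: Q = R/(ω₀L) = 135/(2532·0.00463) = 11.52.
Step 4 — Bandwidth: Δω = ω₀/Q = 219.8 rad/s; BW = Δω/(2π) = 34.98 Hz.

(a) f₀ = 402.9 Hz  (b) Q = 11.52  (c) BW = 34.98 Hz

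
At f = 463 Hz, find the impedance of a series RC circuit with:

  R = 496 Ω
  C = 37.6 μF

Step 1 — Angular frequency: ω = 2π·f = 2π·463 = 2909 rad/s.
Step 2 — Component impedances:
  R: Z = R = 496 Ω
  C: Z = 1/(jωC) = -j/(ω·C) = 0 - j9.142 Ω
Step 3 — Series combination: Z_total = R + C = 496 - j9.142 Ω = 496.1∠-1.1° Ω.

Z = 496 - j9.142 Ω = 496.1∠-1.1° Ω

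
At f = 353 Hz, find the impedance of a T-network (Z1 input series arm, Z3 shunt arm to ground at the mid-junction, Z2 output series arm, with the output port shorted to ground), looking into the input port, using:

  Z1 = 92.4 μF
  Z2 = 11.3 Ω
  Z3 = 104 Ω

Step 1 — Angular frequency: ω = 2π·f = 2π·353 = 2218 rad/s.
Step 2 — Component impedances:
  Z1: Z = 1/(jωC) = -j/(ω·C) = 0 - j4.879 Ω
  Z2: Z = R = 11.3 Ω
  Z3: Z = R = 104 Ω
Step 3 — With the output port shorted to ground, the output series arm Z2 runs from the junction to ground; the shunt arm Z3 also runs from the junction to ground. They appear in parallel: Z3 || Z2 = 10.19 Ω.
Step 4 — Series with input arm Z1: Z_in = Z1 + (Z3 || Z2) = 10.19 - j4.879 Ω = 11.3∠-25.6° Ω.

Z = 10.19 - j4.879 Ω = 11.3∠-25.6° Ω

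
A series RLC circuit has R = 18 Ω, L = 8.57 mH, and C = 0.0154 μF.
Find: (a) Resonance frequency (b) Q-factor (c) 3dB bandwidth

Step 1 — Resonance: ω₀ = 1/√(LC) = 1/√(0.00857·1.54e-08) = 8.705e+04 rad/s.
Step 2 — f₀ = ω₀/(2π) = 1.385e+04 Hz.
Step 3 — Series Q: Q = ω₀L/R = 8.705e+04·0.00857/18 = 41.44.
Step 4 — Bandwidth: Δω = ω₀/Q = 2100 rad/s; BW = Δω/(2π) = 334.3 Hz.

(a) f₀ = 1.385e+04 Hz  (b) Q = 41.44  (c) BW = 334.3 Hz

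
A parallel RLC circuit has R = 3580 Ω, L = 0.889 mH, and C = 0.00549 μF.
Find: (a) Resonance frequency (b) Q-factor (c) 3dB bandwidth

Step 1 — Resonance: ω₀ = 1/√(LC) = 1/√(0.000889·5.49e-09) = 4.527e+05 rad/s.
Step 2 — f₀ = ω₀/(2π) = 7.204e+04 Hz.
Step 3 — Parallel Q: Q = R/(ω₀L) = 3580/(4.527e+05·0.000889) = 8.896.
Step 4 — Bandwidth: Δω = ω₀/Q = 5.088e+04 rad/s; BW = Δω/(2π) = 8098 Hz.

(a) f₀ = 7.204e+04 Hz  (b) Q = 8.896  (c) BW = 8098 Hz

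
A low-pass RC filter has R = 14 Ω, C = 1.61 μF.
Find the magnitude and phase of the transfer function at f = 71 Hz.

Step 1 — Angular frequency: ω = 2π·71 = 446.1 rad/s.
Step 2 — Transfer function: H(jω) = 1/(1 + jωRC).
Step 3 — Denominator: 1 + jωRC = 1 + j·446.1·14·1.61e-06 = 1 + j0.01006.
Step 4 — H = 0.9999 - j0.01005.
Step 5 — Magnitude: |H| = 0.9999 (-0.0 dB); phase: φ = -0.6°.

|H| = 0.9999 (-0.0 dB), φ = -0.6°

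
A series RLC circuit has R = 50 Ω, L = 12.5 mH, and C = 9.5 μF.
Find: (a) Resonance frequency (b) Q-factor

Step 1 — Resonance condition Im(Z)=0 gives ω₀ = 1/√(LC).
Step 2 — ω₀ = 1/√(0.0125·9.5e-06) = 2902 rad/s.
Step 3 — f₀ = ω₀/(2π) = 461.9 Hz.
Step 4 — Series Q: Q = ω₀L/R = 2902·0.0125/50 = 0.7255.

(a) f₀ = 461.9 Hz  (b) Q = 0.7255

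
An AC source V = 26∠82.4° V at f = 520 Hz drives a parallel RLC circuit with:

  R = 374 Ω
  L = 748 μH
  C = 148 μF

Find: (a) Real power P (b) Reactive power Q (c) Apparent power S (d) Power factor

Step 1 — Angular frequency: ω = 2π·f = 2π·520 = 3267 rad/s.
Step 2 — Component impedances:
  R: Z = R = 374 Ω
  L: Z = jωL = j·3267·0.000748 = 0 + j2.444 Ω
  C: Z = 1/(jωC) = -j/(ω·C) = 0 - j2.068 Ω
Step 3 — Parallel combination: 1/Z_total = 1/R + 1/L + 1/C; Z_total = 0.4828 - j13.43 Ω = 13.44∠-87.9° Ω.
Step 4 — Source phasor: V = 26∠82.4° V = 3.439 + j25.77 V.
Step 5 — Current: I = V / Z = -1.908 + j0.3247 A = 1.935∠170.3° A.
Step 6 — Complex power: S = V·I* = 1.807 - j50.28 VA.
Step 7 — Real power: P = Re(S) = 1.807 W.
Step 8 — Reactive power: Q = Im(S) = -50.28 VAR.
Step 9 — Apparent power: |S| = 50.31 VA.
Step 10 — Power factor: PF = P/|S| = 0.03593 (leading).

(a) P = 1.807 W  (b) Q = -50.28 VAR  (c) S = 50.31 VA  (d) PF = 0.03593 (leading)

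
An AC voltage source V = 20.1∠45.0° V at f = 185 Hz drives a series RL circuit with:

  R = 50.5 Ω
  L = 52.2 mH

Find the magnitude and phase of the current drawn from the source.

Step 1 — Angular frequency: ω = 2π·f = 2π·185 = 1162 rad/s.
Step 2 — Component impedances:
  R: Z = R = 50.5 Ω
  L: Z = jωL = j·1162·0.0522 = 0 + j60.68 Ω
Step 3 — Series combination: Z_total = R + L = 50.5 + j60.68 Ω = 78.94∠50.2° Ω.
Step 4 — Source phasor: V = 20.1∠45.0° V = 14.21 + j14.21 V.
Step 5 — Ohm's law: I = V / Z_total = (14.21 + j14.21) / (50.5 + j60.68) = 0.2536 - j0.02321 A.
Step 6 — Convert to polar: |I| = 0.2546 A, ∠I = -5.2°.

I = 0.2546∠-5.2° A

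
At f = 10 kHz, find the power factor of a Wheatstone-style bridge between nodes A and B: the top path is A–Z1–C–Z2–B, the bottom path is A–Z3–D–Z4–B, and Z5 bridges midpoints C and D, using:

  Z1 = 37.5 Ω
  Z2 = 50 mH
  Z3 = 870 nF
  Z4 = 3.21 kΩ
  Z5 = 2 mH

Step 1 — Angular frequency: ω = 2π·f = 2π·1e+04 = 6.283e+04 rad/s.
Step 2 — Component impedances:
  Z1: Z = R = 37.5 Ω
  Z2: Z = jωL = j·6.283e+04·0.05 = 0 + j3142 Ω
  Z3: Z = 1/(jωC) = -j/(ω·C) = 0 - j18.29 Ω
  Z4: Z = R = 3210 Ω
  Z5: Z = jωL = j·6.283e+04·0.002 = 0 + j125.7 Ω
Step 3 — Bridge requires nodal analysis (the Z5 bridge couples midpoints C and D, so the two paths cannot be reduced to a simple series/parallel combination). Setting node B to ground and injecting 1 A at node A, the 3-node admittance system at A, C, D solves to V_A = Z_AB = 1581 + j1586 Ω = 2240∠45.1° Ω.
Step 4 — Power factor: PF = cos(φ) = Re(Z)/|Z| = 1581.4/2239.9 = 0.706.
Step 5 — Type: Im(Z) = 1586 ⇒ lagging (phase φ = 45.1°).

PF = 0.706 (lagging, φ = 45.1°)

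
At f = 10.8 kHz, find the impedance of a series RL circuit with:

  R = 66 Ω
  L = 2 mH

Step 1 — Angular frequency: ω = 2π·f = 2π·1.08e+04 = 6.786e+04 rad/s.
Step 2 — Component impedances:
  R: Z = R = 66 Ω
  L: Z = jωL = j·6.786e+04·0.002 = 0 + j135.7 Ω
Step 3 — Series combination: Z_total = R + L = 66 + j135.7 Ω = 150.9∠64.1° Ω.

Z = 66 + j135.7 Ω = 150.9∠64.1° Ω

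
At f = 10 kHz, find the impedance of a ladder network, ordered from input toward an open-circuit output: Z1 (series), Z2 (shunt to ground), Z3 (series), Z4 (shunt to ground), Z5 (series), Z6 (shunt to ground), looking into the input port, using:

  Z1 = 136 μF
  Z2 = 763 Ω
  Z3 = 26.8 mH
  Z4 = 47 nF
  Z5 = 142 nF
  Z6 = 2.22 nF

Step 1 — Angular frequency: ω = 2π·f = 2π·1e+04 = 6.283e+04 rad/s.
Step 2 — Component impedances:
  Z1: Z = 1/(jωC) = -j/(ω·C) = 0 - j0.117 Ω
  Z2: Z = R = 763 Ω
  Z3: Z = jωL = j·6.283e+04·0.0268 = 0 + j1684 Ω
  Z4: Z = 1/(jωC) = -j/(ω·C) = 0 - j338.6 Ω
  Z5: Z = 1/(jωC) = -j/(ω·C) = 0 - j112.1 Ω
  Z6: Z = 1/(jωC) = -j/(ω·C) = 0 - j7169 Ω
Step 3 — Ladder network (open output): work backward from the far end, alternating series and parallel combinations. Z_in = 580.4 + j325.4 Ω = 665.4∠29.3° Ω.

Z = 580.4 + j325.4 Ω = 665.4∠29.3° Ω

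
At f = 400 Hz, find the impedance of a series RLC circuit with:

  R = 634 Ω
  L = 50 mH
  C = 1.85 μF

Step 1 — Angular frequency: ω = 2π·f = 2π·400 = 2513 rad/s.
Step 2 — Component impedances:
  R: Z = R = 634 Ω
  L: Z = jωL = j·2513·0.05 = 0 + j125.7 Ω
  C: Z = 1/(jωC) = -j/(ω·C) = 0 - j215.1 Ω
Step 3 — Series combination: Z_total = R + L + C = 634 - j89.41 Ω = 640.3∠-8.0° Ω.

Z = 634 - j89.41 Ω = 640.3∠-8.0° Ω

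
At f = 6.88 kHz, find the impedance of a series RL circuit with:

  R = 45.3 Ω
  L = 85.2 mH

Step 1 — Angular frequency: ω = 2π·f = 2π·6880 = 4.323e+04 rad/s.
Step 2 — Component impedances:
  R: Z = R = 45.3 Ω
  L: Z = jωL = j·4.323e+04·0.0852 = 0 + j3683 Ω
Step 3 — Series combination: Z_total = R + L = 45.3 + j3683 Ω = 3683∠89.3° Ω.

Z = 45.3 + j3683 Ω = 3683∠89.3° Ω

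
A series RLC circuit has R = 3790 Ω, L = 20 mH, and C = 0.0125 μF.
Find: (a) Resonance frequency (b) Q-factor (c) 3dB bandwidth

Step 1 — Resonance: ω₀ = 1/√(LC) = 1/√(0.02·1.25e-08) = 6.325e+04 rad/s.
Step 2 — f₀ = ω₀/(2π) = 1.007e+04 Hz.
Step 3 — Series Q: Q = ω₀L/R = 6.325e+04·0.02/3790 = 0.3337.
Step 4 — Bandwidth: Δω = ω₀/Q = 1.895e+05 rad/s; BW = Δω/(2π) = 3.016e+04 Hz.

(a) f₀ = 1.007e+04 Hz  (b) Q = 0.3337  (c) BW = 3.016e+04 Hz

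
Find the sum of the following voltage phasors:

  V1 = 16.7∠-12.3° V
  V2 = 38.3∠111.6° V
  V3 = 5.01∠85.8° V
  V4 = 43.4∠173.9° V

Step 1 — Convert each phasor to rectangular form:
  V1 = 16.7·(cos(-12.3°) + j·sin(-12.3°)) = 16.32 - j3.558 V
  V2 = 38.3·(cos(111.6°) + j·sin(111.6°)) = -14.1 + j35.61 V
  V3 = 5.01·(cos(85.8°) + j·sin(85.8°)) = 0.3669 + j4.997 V
  V4 = 43.4·(cos(173.9°) + j·sin(173.9°)) = -43.15 + j4.612 V
Step 2 — Sum components: V_total = -40.57 + j41.66 V.
Step 3 — Convert to polar: |V_total| = 58.15 V, ∠V_total = 134.2°.

V_total = 58.15∠134.2° V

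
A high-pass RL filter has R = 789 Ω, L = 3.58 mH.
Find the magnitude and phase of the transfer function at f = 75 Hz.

Step 1 — Angular frequency: ω = 2π·75 = 471.2 rad/s.
Step 2 — Transfer function: H(jω) = jωL/(R + jωL).
Step 3 — Numerator jωL = j·1.687; denominator R + jωL = 789 + j1.687.
Step 4 — H = 4.572e-06 + j0.002138.
Step 5 — Magnitude: |H| = 0.002138 (-53.4 dB); phase: φ = 89.9°.

|H| = 0.002138 (-53.4 dB), φ = 89.9°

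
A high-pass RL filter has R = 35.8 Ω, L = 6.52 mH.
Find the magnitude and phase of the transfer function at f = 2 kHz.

Step 1 — Angular frequency: ω = 2π·2000 = 1.257e+04 rad/s.
Step 2 — Transfer function: H(jω) = jωL/(R + jωL).
Step 3 — Numerator jωL = j·81.93; denominator R + jωL = 35.8 + j81.93.
Step 4 — H = 0.8397 + j0.3669.
Step 5 — Magnitude: |H| = 0.9163 (-0.8 dB); phase: φ = 23.6°.

|H| = 0.9163 (-0.8 dB), φ = 23.6°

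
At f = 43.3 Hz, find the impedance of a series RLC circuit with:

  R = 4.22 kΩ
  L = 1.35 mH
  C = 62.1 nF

Step 1 — Angular frequency: ω = 2π·f = 2π·43.3 = 272.1 rad/s.
Step 2 — Component impedances:
  R: Z = R = 4220 Ω
  L: Z = jωL = j·272.1·0.00135 = 0 + j0.3673 Ω
  C: Z = 1/(jωC) = -j/(ω·C) = 0 - j5.919e+04 Ω
Step 3 — Series combination: Z_total = R + L + C = 4220 - j5.919e+04 Ω = 5.934e+04∠-85.9° Ω.

Z = 4220 - j5.919e+04 Ω = 5.934e+04∠-85.9° Ω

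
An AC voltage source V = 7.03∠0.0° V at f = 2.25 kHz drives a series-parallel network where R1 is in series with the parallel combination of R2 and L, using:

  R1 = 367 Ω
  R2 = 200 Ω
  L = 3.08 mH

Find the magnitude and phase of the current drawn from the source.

Step 1 — Angular frequency: ω = 2π·f = 2π·2250 = 1.414e+04 rad/s.
Step 2 — Component impedances:
  R1: Z = R = 367 Ω
  R2: Z = R = 200 Ω
  L: Z = jωL = j·1.414e+04·0.00308 = 0 + j43.54 Ω
Step 3 — Parallel branch: R2 || L = 1/(1/R2 + 1/L) = 9.051 + j41.57 Ω.
Step 4 — Series with R1: Z_total = R1 + (R2 || L) = 376.1 + j41.57 Ω = 378.3∠6.3° Ω.
Step 5 — Source phasor: V = 7.03∠0.0° V = 7.03 V.
Step 6 — Ohm's law: I = V / Z_total = (7.03) / (376.1 + j41.57) = 0.01847 - j0.002042 A.
Step 7 — Convert to polar: |I| = 0.01858 A, ∠I = -6.3°.

I = 0.01858∠-6.3° A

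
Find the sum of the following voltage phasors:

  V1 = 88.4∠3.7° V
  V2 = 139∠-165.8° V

Step 1 — Convert each phasor to rectangular form:
  V1 = 88.4·(cos(3.7°) + j·sin(3.7°)) = 88.22 + j5.705 V
  V2 = 139·(cos(-165.8°) + j·sin(-165.8°)) = -134.8 - j34.1 V
Step 2 — Sum components: V_total = -46.54 - j28.39 V.
Step 3 — Convert to polar: |V_total| = 54.51 V, ∠V_total = -148.6°.

V_total = 54.51∠-148.6° V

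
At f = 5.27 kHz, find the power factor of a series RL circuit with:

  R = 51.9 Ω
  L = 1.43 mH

Step 1 — Angular frequency: ω = 2π·f = 2π·5270 = 3.311e+04 rad/s.
Step 2 — Component impedances:
  R: Z = R = 51.9 Ω
  L: Z = jωL = j·3.311e+04·0.00143 = 0 + j47.35 Ω
Step 3 — Series combination: Z_total = R + L = 51.9 + j47.35 Ω = 70.25∠42.4° Ω.
Step 4 — Power factor: PF = cos(φ) = Re(Z)/|Z| = 51.9/70.255 = 0.7387.
Step 5 — Type: Im(Z) = 47.35 ⇒ lagging (phase φ = 42.4°).

PF = 0.7387 (lagging, φ = 42.4°)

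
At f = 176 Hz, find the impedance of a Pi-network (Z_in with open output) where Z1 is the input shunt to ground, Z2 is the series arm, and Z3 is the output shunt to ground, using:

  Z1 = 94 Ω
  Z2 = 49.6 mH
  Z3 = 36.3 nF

Step 1 — Angular frequency: ω = 2π·f = 2π·176 = 1106 rad/s.
Step 2 — Component impedances:
  Z1: Z = R = 94 Ω
  Z2: Z = jωL = j·1106·0.0496 = 0 + j54.85 Ω
  Z3: Z = 1/(jωC) = -j/(ω·C) = 0 - j2.491e+04 Ω
Step 3 — With open output, the series arm Z2 and the output shunt Z3 appear in series to ground: Z2 + Z3 = 0 - j2.486e+04 Ω.
Step 4 — Parallel with input shunt Z1: Z_in = Z1 || (Z2 + Z3) = 94 - j0.3555 Ω = 94∠-0.2° Ω.

Z = 94 - j0.3555 Ω = 94∠-0.2° Ω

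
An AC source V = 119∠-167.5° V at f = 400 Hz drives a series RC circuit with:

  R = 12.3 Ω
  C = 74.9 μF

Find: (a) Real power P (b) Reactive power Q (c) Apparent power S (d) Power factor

Step 1 — Angular frequency: ω = 2π·f = 2π·400 = 2513 rad/s.
Step 2 — Component impedances:
  R: Z = R = 12.3 Ω
  C: Z = 1/(jωC) = -j/(ω·C) = 0 - j5.312 Ω
Step 3 — Series combination: Z_total = R + C = 12.3 - j5.312 Ω = 13.4∠-23.4° Ω.
Step 4 — Source phasor: V = 119∠-167.5° V = -116.2 - j25.76 V.
Step 5 — Current: I = V / Z = -7.198 - j5.203 A = 8.882∠-144.1° A.
Step 6 — Complex power: S = V·I* = 970.3 - j419.1 VA.
Step 7 — Real power: P = Re(S) = 970.3 W.
Step 8 — Reactive power: Q = Im(S) = -419.1 VAR.
Step 9 — Apparent power: |S| = 1057 VA.
Step 10 — Power factor: PF = P/|S| = 0.918 (leading).

(a) P = 970.3 W  (b) Q = -419.1 VAR  (c) S = 1057 VA  (d) PF = 0.918 (leading)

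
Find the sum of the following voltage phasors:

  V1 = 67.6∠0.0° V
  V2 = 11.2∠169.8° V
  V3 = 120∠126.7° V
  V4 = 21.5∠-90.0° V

Step 1 — Convert each phasor to rectangular form:
  V1 = 67.6·(cos(0.0°) + j·sin(0.0°)) = 67.6 V
  V2 = 11.2·(cos(169.8°) + j·sin(169.8°)) = -11.02 + j1.983 V
  V3 = 120·(cos(126.7°) + j·sin(126.7°)) = -71.72 + j96.21 V
  V4 = 21.5·(cos(-90.0°) + j·sin(-90.0°)) = 0 - j21.5 V
Step 2 — Sum components: V_total = -15.14 + j76.7 V.
Step 3 — Convert to polar: |V_total| = 78.18 V, ∠V_total = 101.2°.

V_total = 78.18∠101.2° V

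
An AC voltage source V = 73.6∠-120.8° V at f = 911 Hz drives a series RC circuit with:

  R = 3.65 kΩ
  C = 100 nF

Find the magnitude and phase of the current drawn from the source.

Step 1 — Angular frequency: ω = 2π·f = 2π·911 = 5724 rad/s.
Step 2 — Component impedances:
  R: Z = R = 3650 Ω
  C: Z = 1/(jωC) = -j/(ω·C) = 0 - j1747 Ω
Step 3 — Series combination: Z_total = R + C = 3650 - j1747 Ω = 4047∠-25.6° Ω.
Step 4 — Source phasor: V = 73.6∠-120.8° V = -37.69 - j63.22 V.
Step 5 — Ohm's law: I = V / Z_total = (-37.69 - j63.22) / (3650 - j1747) = -0.001656 - j0.01811 A.
Step 6 — Convert to polar: |I| = 0.01819 A, ∠I = -95.2°.

I = 0.01819∠-95.2° A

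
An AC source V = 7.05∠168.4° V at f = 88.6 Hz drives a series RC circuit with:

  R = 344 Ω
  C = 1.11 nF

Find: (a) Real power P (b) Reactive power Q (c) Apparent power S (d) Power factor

Step 1 — Angular frequency: ω = 2π·f = 2π·88.6 = 556.7 rad/s.
Step 2 — Component impedances:
  R: Z = R = 344 Ω
  C: Z = 1/(jωC) = -j/(ω·C) = 0 - j1.618e+06 Ω
Step 3 — Series combination: Z_total = R + C = 344 - j1.618e+06 Ω = 1.618e+06∠-90.0° Ω.
Step 4 — Source phasor: V = 7.05∠168.4° V = -6.906 + j1.418 V.
Step 5 — Current: I = V / Z = -8.769e-07 - j4.267e-06 A = 4.356e-06∠-101.6° A.
Step 6 — Complex power: S = V·I* = 6.528e-09 - j3.071e-05 VA.
Step 7 — Real power: P = Re(S) = 6.528e-09 W.
Step 8 — Reactive power: Q = Im(S) = -3.071e-05 VAR.
Step 9 — Apparent power: |S| = 3.071e-05 VA.
Step 10 — Power factor: PF = P/|S| = 0.0002126 (leading).

(a) P = 6.528e-09 W  (b) Q = -3.071e-05 VAR  (c) S = 3.071e-05 VA  (d) PF = 0.0002126 (leading)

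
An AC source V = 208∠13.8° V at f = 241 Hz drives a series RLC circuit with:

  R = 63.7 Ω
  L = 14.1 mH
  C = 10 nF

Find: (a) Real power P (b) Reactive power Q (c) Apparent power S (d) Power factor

Step 1 — Angular frequency: ω = 2π·f = 2π·241 = 1514 rad/s.
Step 2 — Component impedances:
  R: Z = R = 63.7 Ω
  L: Z = jωL = j·1514·0.0141 = 0 + j21.35 Ω
  C: Z = 1/(jωC) = -j/(ω·C) = 0 - j6.604e+04 Ω
Step 3 — Series combination: Z_total = R + L + C = 63.7 - j6.602e+04 Ω = 6.602e+04∠-89.9° Ω.
Step 4 — Source phasor: V = 208∠13.8° V = 202 + j49.61 V.
Step 5 — Current: I = V / Z = -0.0007486 + j0.00306 A = 0.003151∠103.7° A.
Step 6 — Complex power: S = V·I* = 0.0006323 - j0.6553 VA.
Step 7 — Real power: P = Re(S) = 0.0006323 W.
Step 8 — Reactive power: Q = Im(S) = -0.6553 VAR.
Step 9 — Apparent power: |S| = 0.6553 VA.
Step 10 — Power factor: PF = P/|S| = 0.0009649 (leading).

(a) P = 0.0006323 W  (b) Q = -0.6553 VAR  (c) S = 0.6553 VA  (d) PF = 0.0009649 (leading)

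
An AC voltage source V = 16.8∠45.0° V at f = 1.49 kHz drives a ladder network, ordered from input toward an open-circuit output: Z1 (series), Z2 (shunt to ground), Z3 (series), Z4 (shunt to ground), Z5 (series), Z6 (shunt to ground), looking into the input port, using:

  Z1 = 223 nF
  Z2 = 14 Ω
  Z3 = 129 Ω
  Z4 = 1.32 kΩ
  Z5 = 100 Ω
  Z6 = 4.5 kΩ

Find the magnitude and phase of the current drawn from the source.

Step 1 — Angular frequency: ω = 2π·f = 2π·1490 = 9362 rad/s.
Step 2 — Component impedances:
  Z1: Z = 1/(jωC) = -j/(ω·C) = 0 - j479 Ω
  Z2: Z = R = 14 Ω
  Z3: Z = R = 129 Ω
  Z4: Z = R = 1320 Ω
  Z5: Z = R = 100 Ω
  Z6: Z = R = 4500 Ω
Step 3 — Ladder network (open output): work backward from the far end, alternating series and parallel combinations. Z_in = 13.83 - j479 Ω = 479.2∠-88.3° Ω.
Step 4 — Source phasor: V = 16.8∠45.0° V = 11.88 + j11.88 V.
Step 5 — Ohm's law: I = V / Z_total = (11.88 + j11.88) / (13.83 - j479) = -0.02406 + j0.0255 A.
Step 6 — Convert to polar: |I| = 0.03506 A, ∠I = 133.3°.

I = 0.03506∠133.3° A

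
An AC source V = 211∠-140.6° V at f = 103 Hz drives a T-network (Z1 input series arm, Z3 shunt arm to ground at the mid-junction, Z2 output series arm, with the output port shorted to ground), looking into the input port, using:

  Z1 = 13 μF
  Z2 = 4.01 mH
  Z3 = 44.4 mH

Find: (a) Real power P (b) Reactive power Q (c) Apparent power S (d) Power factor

Step 1 — Angular frequency: ω = 2π·f = 2π·103 = 647.2 rad/s.
Step 2 — Component impedances:
  Z1: Z = 1/(jωC) = -j/(ω·C) = 0 - j118.9 Ω
  Z2: Z = jωL = j·647.2·0.00401 = 0 + j2.595 Ω
  Z3: Z = jωL = j·647.2·0.0444 = 0 + j28.73 Ω
Step 3 — With the output port shorted to ground, the output series arm Z2 runs from the junction to ground; the shunt arm Z3 also runs from the junction to ground. They appear in parallel: Z3 || Z2 = 0 + j2.38 Ω.
Step 4 — Series with input arm Z1: Z_in = Z1 + (Z3 || Z2) = 0 - j116.5 Ω = 116.5∠-90.0° Ω.
Step 5 — Source phasor: V = 211∠-140.6° V = -163 - j133.9 V.
Step 6 — Current: I = V / Z = 1.15 - j1.4 A = 1.811∠-50.6° A.
Step 7 — Complex power: S = V·I* = 0 - j382.2 VA.
Step 8 — Real power: P = Re(S) = 0 W.
Step 9 — Reactive power: Q = Im(S) = -382.2 VAR.
Step 10 — Apparent power: |S| = 382.2 VA.
Step 11 — Power factor: PF = P/|S| = 0 (leading).

(a) P = 0 W  (b) Q = -382.2 VAR  (c) S = 382.2 VA  (d) PF = 0 (leading)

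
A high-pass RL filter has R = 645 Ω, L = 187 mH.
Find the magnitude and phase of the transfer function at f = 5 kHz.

Step 1 — Angular frequency: ω = 2π·5000 = 3.142e+04 rad/s.
Step 2 — Transfer function: H(jω) = jωL/(R + jωL).
Step 3 — Numerator jωL = j·5875; denominator R + jωL = 645 + j5875.
Step 4 — H = 0.9881 + j0.1085.
Step 5 — Magnitude: |H| = 0.994 (-0.1 dB); phase: φ = 6.3°.

|H| = 0.994 (-0.1 dB), φ = 6.3°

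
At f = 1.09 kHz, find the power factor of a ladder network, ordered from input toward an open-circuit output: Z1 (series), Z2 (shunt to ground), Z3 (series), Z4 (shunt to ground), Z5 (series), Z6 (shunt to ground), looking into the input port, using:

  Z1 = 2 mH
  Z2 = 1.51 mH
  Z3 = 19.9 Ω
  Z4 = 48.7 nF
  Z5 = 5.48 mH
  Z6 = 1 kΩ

Step 1 — Angular frequency: ω = 2π·f = 2π·1090 = 6849 rad/s.
Step 2 — Component impedances:
  Z1: Z = jωL = j·6849·0.002 = 0 + j13.7 Ω
  Z2: Z = jωL = j·6849·0.00151 = 0 + j10.34 Ω
  Z3: Z = R = 19.9 Ω
  Z4: Z = 1/(jωC) = -j/(ω·C) = 0 - j2998 Ω
  Z5: Z = jωL = j·6849·0.00548 = 0 + j37.53 Ω
  Z6: Z = R = 1000 Ω
Step 3 — Ladder network (open output): work backward from the far end, alternating series and parallel combinations. Z_in = 0.1055 + j24.07 Ω = 24.07∠89.7° Ω.
Step 4 — Power factor: PF = cos(φ) = Re(Z)/|Z| = 0.1055/24.07 = 0.004383.
Step 5 — Type: Im(Z) = 24.07 ⇒ lagging (phase φ = 89.7°).

PF = 0.004383 (lagging, φ = 89.7°)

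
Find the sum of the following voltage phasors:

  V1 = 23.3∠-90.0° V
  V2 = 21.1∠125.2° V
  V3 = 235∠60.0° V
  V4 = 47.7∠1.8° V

Step 1 — Convert each phasor to rectangular form:
  V1 = 23.3·(cos(-90.0°) + j·sin(-90.0°)) = 0 - j23.3 V
  V2 = 21.1·(cos(125.2°) + j·sin(125.2°)) = -12.16 + j17.24 V
  V3 = 235·(cos(60.0°) + j·sin(60.0°)) = 117.5 + j203.5 V
  V4 = 47.7·(cos(1.8°) + j·sin(1.8°)) = 47.68 + j1.498 V
Step 2 — Sum components: V_total = 153 + j199 V.
Step 3 — Convert to polar: |V_total| = 251 V, ∠V_total = 52.4°.

V_total = 251∠52.4° V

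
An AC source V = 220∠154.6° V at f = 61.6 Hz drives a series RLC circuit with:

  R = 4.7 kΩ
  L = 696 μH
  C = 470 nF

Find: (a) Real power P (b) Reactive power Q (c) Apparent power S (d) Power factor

Step 1 — Angular frequency: ω = 2π·f = 2π·61.6 = 387 rad/s.
Step 2 — Component impedances:
  R: Z = R = 4700 Ω
  L: Z = jωL = j·387·0.000696 = 0 + j0.2694 Ω
  C: Z = 1/(jωC) = -j/(ω·C) = 0 - j5497 Ω
Step 3 — Series combination: Z_total = R + L + C = 4700 - j5497 Ω = 7232∠-49.5° Ω.
Step 4 — Source phasor: V = 220∠154.6° V = -198.7 + j94.37 V.
Step 5 — Current: I = V / Z = -0.02777 - j0.01241 A = 0.03042∠-155.9° A.
Step 6 — Complex power: S = V·I* = 4.349 - j5.086 VA.
Step 7 — Real power: P = Re(S) = 4.349 W.
Step 8 — Reactive power: Q = Im(S) = -5.086 VAR.
Step 9 — Apparent power: |S| = 6.692 VA.
Step 10 — Power factor: PF = P/|S| = 0.6499 (leading).

(a) P = 4.349 W  (b) Q = -5.086 VAR  (c) S = 6.692 VA  (d) PF = 0.6499 (leading)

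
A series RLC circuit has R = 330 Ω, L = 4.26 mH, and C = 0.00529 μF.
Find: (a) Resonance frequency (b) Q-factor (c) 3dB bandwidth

Step 1 — Resonance condition Im(Z)=0 gives ω₀ = 1/√(LC).
Step 2 — ω₀ = 1/√(0.00426·5.29e-09) = 2.107e+05 rad/s.
Step 3 — f₀ = ω₀/(2π) = 3.353e+04 Hz.
Step 4 — Series Q: Q = ω₀L/R = 2.107e+05·0.00426/330 = 2.719.
Step 5 — 3dB bandwidth: Δω = ω₀/Q = 7.746e+04 rad/s; BW = Δω/(2π) = 1.233e+04 Hz.

(a) f₀ = 3.353e+04 Hz  (b) Q = 2.719  (c) BW = 1.233e+04 Hz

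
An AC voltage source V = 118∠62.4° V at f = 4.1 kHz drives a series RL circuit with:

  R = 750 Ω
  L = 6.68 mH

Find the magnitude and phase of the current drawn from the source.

Step 1 — Angular frequency: ω = 2π·f = 2π·4100 = 2.576e+04 rad/s.
Step 2 — Component impedances:
  R: Z = R = 750 Ω
  L: Z = jωL = j·2.576e+04·0.00668 = 0 + j172.1 Ω
Step 3 — Series combination: Z_total = R + L = 750 + j172.1 Ω = 769.5∠12.9° Ω.
Step 4 — Source phasor: V = 118∠62.4° V = 54.67 + j104.6 V.
Step 5 — Ohm's law: I = V / Z_total = (54.67 + j104.6) / (750 + j172.1) = 0.09964 + j0.1166 A.
Step 6 — Convert to polar: |I| = 0.1533 A, ∠I = 49.5°.

I = 0.1533∠49.5° A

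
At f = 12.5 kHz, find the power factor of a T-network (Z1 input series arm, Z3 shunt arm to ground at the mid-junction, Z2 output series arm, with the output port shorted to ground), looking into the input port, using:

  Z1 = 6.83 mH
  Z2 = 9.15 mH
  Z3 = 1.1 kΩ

Step 1 — Angular frequency: ω = 2π·f = 2π·1.25e+04 = 7.854e+04 rad/s.
Step 2 — Component impedances:
  Z1: Z = jωL = j·7.854e+04·0.00683 = 0 + j536.4 Ω
  Z2: Z = jωL = j·7.854e+04·0.00915 = 0 + j718.6 Ω
  Z3: Z = R = 1100 Ω
Step 3 — With the output port shorted to ground, the output series arm Z2 runs from the junction to ground; the shunt arm Z3 also runs from the junction to ground. They appear in parallel: Z3 || Z2 = 329.1 + j503.7 Ω.
Step 4 — Series with input arm Z1: Z_in = Z1 + (Z3 || Z2) = 329.1 + j1040 Ω = 1091∠72.4° Ω.
Step 5 — Power factor: PF = cos(φ) = Re(Z)/|Z| = 329.1/1091 = 0.3016.
Step 6 — Type: Im(Z) = 1040 ⇒ lagging (phase φ = 72.4°).

PF = 0.3016 (lagging, φ = 72.4°)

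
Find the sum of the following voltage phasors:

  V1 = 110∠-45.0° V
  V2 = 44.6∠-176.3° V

Step 1 — Convert each phasor to rectangular form:
  V1 = 110·(cos(-45.0°) + j·sin(-45.0°)) = 77.78 - j77.78 V
  V2 = 44.6·(cos(-176.3°) + j·sin(-176.3°)) = -44.51 - j2.878 V
Step 2 — Sum components: V_total = 33.27 - j80.66 V.
Step 3 — Convert to polar: |V_total| = 87.25 V, ∠V_total = -67.6°.

V_total = 87.25∠-67.6° V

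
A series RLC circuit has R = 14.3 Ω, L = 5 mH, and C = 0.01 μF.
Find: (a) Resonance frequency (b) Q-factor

Step 1 — Resonance condition Im(Z)=0 gives ω₀ = 1/√(LC).
Step 2 — ω₀ = 1/√(0.005·1e-08) = 1.414e+05 rad/s.
Step 3 — f₀ = ω₀/(2π) = 2.251e+04 Hz.
Step 4 — Series Q: Q = ω₀L/R = 1.414e+05·0.005/14.3 = 49.45.

(a) f₀ = 2.251e+04 Hz  (b) Q = 49.45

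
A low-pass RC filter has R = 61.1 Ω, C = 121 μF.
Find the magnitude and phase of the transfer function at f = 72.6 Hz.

Step 1 — Angular frequency: ω = 2π·72.6 = 456.2 rad/s.
Step 2 — Transfer function: H(jω) = 1/(1 + jωRC).
Step 3 — Denominator: 1 + jωRC = 1 + j·456.2·61.1·0.000121 = 1 + j3.372.
Step 4 — H = 0.08082 - j0.2726.
Step 5 — Magnitude: |H| = 0.2843 (-10.9 dB); phase: φ = -73.5°.

|H| = 0.2843 (-10.9 dB), φ = -73.5°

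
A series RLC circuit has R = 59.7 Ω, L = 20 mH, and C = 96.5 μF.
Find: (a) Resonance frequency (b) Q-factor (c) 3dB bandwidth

Step 1 — Resonance: ω₀ = 1/√(LC) = 1/√(0.02·9.65e-05) = 719.8 rad/s.
Step 2 — f₀ = ω₀/(2π) = 114.6 Hz.
Step 3 — Series Q: Q = ω₀L/R = 719.8·0.02/59.7 = 0.2411.
Step 4 — Bandwidth: Δω = ω₀/Q = 2985 rad/s; BW = Δω/(2π) = 475.1 Hz.

(a) f₀ = 114.6 Hz  (b) Q = 0.2411  (c) BW = 475.1 Hz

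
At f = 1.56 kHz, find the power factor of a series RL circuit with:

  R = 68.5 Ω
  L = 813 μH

Step 1 — Angular frequency: ω = 2π·f = 2π·1560 = 9802 rad/s.
Step 2 — Component impedances:
  R: Z = R = 68.5 Ω
  L: Z = jωL = j·9802·0.000813 = 0 + j7.969 Ω
Step 3 — Series combination: Z_total = R + L = 68.5 + j7.969 Ω = 68.96∠6.6° Ω.
Step 4 — Power factor: PF = cos(φ) = Re(Z)/|Z| = 68.5/68.96 = 0.9933.
Step 5 — Type: Im(Z) = 7.969 ⇒ lagging (phase φ = 6.6°).

PF = 0.9933 (lagging, φ = 6.6°)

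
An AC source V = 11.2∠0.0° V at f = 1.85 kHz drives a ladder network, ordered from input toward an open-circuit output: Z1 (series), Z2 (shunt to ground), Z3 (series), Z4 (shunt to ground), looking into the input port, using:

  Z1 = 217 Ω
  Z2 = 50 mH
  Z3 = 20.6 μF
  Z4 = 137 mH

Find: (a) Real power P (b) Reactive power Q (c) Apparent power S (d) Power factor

Step 1 — Angular frequency: ω = 2π·f = 2π·1850 = 1.162e+04 rad/s.
Step 2 — Component impedances:
  Z1: Z = R = 217 Ω
  Z2: Z = jωL = j·1.162e+04·0.05 = 0 + j581.2 Ω
  Z3: Z = 1/(jωC) = -j/(ω·C) = 0 - j4.176 Ω
  Z4: Z = jωL = j·1.162e+04·0.137 = 0 + j1592 Ω
Step 3 — Ladder network (open output): work backward from the far end, alternating series and parallel combinations. Z_in = 217 + j425.5 Ω = 477.6∠63.0° Ω.
Step 4 — Source phasor: V = 11.2∠0.0° V = 11.2 V.
Step 5 — Current: I = V / Z = 0.01065 - j0.02089 A = 0.02345∠-63.0° A.
Step 6 — Complex power: S = V·I* = 0.1193 + j0.234 VA.
Step 7 — Real power: P = Re(S) = 0.1193 W.
Step 8 — Reactive power: Q = Im(S) = 0.234 VAR.
Step 9 — Apparent power: |S| = 0.2626 VA.
Step 10 — Power factor: PF = P/|S| = 0.4543 (lagging).

(a) P = 0.1193 W  (b) Q = 0.234 VAR  (c) S = 0.2626 VA  (d) PF = 0.4543 (lagging)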